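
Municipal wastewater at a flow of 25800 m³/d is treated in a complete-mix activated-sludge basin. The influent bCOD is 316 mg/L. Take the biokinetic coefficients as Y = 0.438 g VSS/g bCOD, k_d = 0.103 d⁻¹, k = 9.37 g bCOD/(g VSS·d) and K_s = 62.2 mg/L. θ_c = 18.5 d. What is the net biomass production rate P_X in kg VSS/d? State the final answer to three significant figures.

P_X ≈ 1220 kg VSS/d

From the Monod/SRT balance for a CMAS, S = K_s·(1+k_d θ_c)/[θ_c·(Y k − k_d) − 1] = 62.2 × (1 + 0.103 × 18.5) / [18.5 × (0.438 × 9.37 − 0.103) − 1] = 180.7 / 73.02 = 2.475 mg/L.
The observed yield is Y_obs = Y/(1 + k_d·θ_c) = 0.438 / (1 + 0.103 × 18.5) = 0.438 / 2.905 = 0.1507 g VSS per g bCOD removed.
Q·(S₀ − S) = 25800 × (316 − 2.47) × 10⁻³ = 8089 kg/d removed.
Net biomass production P_X = Y_obs × Q·(S₀ − S) = 0.1507 × 8089 = 1219 kg VSS/d.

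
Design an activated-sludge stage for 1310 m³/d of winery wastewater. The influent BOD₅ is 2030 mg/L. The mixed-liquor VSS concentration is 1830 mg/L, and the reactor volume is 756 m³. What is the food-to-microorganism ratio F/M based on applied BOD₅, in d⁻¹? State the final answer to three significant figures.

F/M ≈ 1.92 d⁻¹

Food-to-microorganism ratio F/M = Q S₀ / (V X) = 1310 × 2030 / (756.0 × 1830) = 1.922 d⁻¹.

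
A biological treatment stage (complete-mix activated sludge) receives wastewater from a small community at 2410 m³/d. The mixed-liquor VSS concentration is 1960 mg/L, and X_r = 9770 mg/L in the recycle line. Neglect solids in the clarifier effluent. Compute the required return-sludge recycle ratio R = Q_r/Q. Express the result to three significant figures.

R ≈ 0.251

Mass balance around the secondary clarifier (neglecting effluent solids): R = X / (X_r − X) = 1960 / (9770 − 1960) = 0.2510.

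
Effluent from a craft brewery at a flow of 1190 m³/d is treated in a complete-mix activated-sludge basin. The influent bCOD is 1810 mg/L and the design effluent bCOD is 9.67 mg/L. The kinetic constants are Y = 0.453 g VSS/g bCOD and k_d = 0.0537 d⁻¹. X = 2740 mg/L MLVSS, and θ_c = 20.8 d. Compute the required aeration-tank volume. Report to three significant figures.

V ≈ 3480 m³

Rearranging the biomass balance for a CMAS with decay, V = Y·Q·ΔS·θ_c / [X·(1+k_d θ_c)] = 0.453 × 1190 × (1810 − 9.67) × 20.8 / [2740 × (1 + 0.0537 × 20.8)] = 2.02×10^7 / 5800 = 3480 m³.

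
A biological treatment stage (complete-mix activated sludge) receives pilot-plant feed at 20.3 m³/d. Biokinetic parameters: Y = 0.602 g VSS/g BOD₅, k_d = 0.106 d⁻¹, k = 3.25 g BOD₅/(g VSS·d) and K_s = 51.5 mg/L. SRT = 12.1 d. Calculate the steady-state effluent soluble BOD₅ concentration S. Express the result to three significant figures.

For a completely mixed reactor with recycle the Lawrence–McCarty relation gives S = K_s·(1 + k_d·θ_c) / [θ_c·(Y·k − k_d) − 1] = 51.5 × (1 + 0.106 × 12.1) / [12.1 × (0.602 × 3.25 − 0.106) − 1] = 117.6 / 21.39 = 5.495 mg/L.

S ≈ 5.50 mg/L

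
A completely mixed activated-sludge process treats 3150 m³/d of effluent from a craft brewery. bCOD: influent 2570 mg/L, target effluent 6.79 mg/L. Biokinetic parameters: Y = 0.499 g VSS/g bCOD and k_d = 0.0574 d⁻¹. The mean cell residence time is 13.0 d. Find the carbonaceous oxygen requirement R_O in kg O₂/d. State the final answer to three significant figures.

R_O ≈ 4800 kg O₂/d

The observed yield is Y_obs = Y/(1 + k_d·θ_c) = 0.499 / (1 + 0.0574 × 13.0) = 0.499 / 1.746 = 0.2858 g VSS per g bCOD removed.
Q·(S₀ − S) = 3150 × (2570 − 6.79) × 10⁻³ = 8074 kg/d removed.
P_X = Y_obs·Q·(S₀ − S) = 0.2858 × 8074 = 2307 kg VSS/d.
R_O = Q·ΔS − 1.42 P_X = 8074 − 3276 = 4798 kg O₂/d.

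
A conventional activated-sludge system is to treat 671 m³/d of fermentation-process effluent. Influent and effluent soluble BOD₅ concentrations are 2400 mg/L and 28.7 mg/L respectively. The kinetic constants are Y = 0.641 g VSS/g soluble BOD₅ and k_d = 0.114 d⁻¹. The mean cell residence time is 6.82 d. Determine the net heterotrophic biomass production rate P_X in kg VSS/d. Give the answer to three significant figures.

Y_obs = Y / (1 + k_d θ_c) = 0.641 / (1 + 0.114 × 6.82) = 0.641 / 1.777 = 0.3606.
Mass of soluble BOD₅ removed per day: Q(S₀ − S) = 671 × 2371 g/m³ = 1591 kg/d.
P_X = Y_obs · Q(S₀ − S) = 0.3606 × 1591 = 573.8 kg VSS/d.

P_X ≈ 574 kg VSS/d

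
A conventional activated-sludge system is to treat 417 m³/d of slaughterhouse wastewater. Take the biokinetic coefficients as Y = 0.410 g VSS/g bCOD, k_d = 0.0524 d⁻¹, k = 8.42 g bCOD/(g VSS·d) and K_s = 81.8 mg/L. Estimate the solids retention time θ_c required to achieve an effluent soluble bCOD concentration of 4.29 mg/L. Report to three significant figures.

Specific growth rate at S = 4.29 mg/L: μ = YkS/(K_s+S) = 0.410·8.42·4.29/(81.8+4.29) = 0.1720 d⁻¹.
Then 1/θ_c = μ − k_d = 0.1720 − 0.0524 = 0.1196 d⁻¹, giving θ_c = 8.359 d.

θ_c ≈ 8.36 d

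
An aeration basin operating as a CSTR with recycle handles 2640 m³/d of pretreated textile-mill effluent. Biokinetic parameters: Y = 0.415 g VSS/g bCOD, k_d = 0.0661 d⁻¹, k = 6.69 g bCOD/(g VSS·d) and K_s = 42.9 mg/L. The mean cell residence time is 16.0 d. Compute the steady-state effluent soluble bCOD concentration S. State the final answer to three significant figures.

S ≈ 2.08 mg/L

From the Monod/SRT balance for a CMAS, S = K_s·(1+k_d θ_c)/[θ_c·(Y k − k_d) − 1] = 42.9 × (1 + 0.0661 × 16.0) / [16.0 × (0.415 × 6.69 − 0.0661) − 1] = 88.27 / 42.36 = 2.084 mg/L.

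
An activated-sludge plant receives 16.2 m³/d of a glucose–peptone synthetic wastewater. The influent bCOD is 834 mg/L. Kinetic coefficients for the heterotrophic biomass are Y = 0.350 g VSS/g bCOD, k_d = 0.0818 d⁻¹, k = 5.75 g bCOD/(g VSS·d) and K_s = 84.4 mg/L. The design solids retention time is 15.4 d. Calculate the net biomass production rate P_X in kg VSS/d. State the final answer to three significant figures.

P_X ≈ 2.08 kg VSS/d

From the Monod/SRT balance for a CMAS, S = K_s·(1+k_d θ_c)/[θ_c·(Y k − k_d) − 1] = 84.4 × (1 + 0.0818 × 15.4) / [15.4 × (0.350 × 5.75 − 0.0818) − 1] = 190.7 / 28.73 = 6.638 mg/L.
Y_obs = Y / (1 + k_d θ_c) = 0.350 / (1 + 0.0818 × 15.4) = 0.350 / 2.260 = 0.1549.
Substrate removed = Q·(S₀ − S) = 16.2 m³/d × (834 − 6.64) g/m³ = 1.34×10^4 g/d = 13.40 kg/d.
Biomass produced: P_X = Y_obs·Q·ΔS = 0.1549 × 13.40 ≈ 2.076 kg VSS/d.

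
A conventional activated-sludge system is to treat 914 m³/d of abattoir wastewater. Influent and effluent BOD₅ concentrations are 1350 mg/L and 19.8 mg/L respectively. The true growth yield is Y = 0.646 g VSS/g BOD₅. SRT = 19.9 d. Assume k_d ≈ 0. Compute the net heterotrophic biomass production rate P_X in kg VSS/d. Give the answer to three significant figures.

With endogenous decay neglected, the observed yield equals the true yield: Y_obs = Y = 0.646 g VSS/g BOD₅.
Mass of BOD₅ removed per day: Q(S₀ − S) = 914 × 1330 g/m³ = 1216 kg/d.
Biomass produced: P_X = Y_obs·Q·ΔS = 0.6460 × 1216 ≈ 785.4 kg VSS/d.

P_X ≈ 785 kg VSS/d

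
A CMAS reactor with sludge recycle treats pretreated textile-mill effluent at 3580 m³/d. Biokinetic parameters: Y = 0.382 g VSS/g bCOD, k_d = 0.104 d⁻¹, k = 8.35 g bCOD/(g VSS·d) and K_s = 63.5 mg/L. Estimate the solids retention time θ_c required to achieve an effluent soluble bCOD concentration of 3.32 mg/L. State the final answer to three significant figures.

Specific growth rate at S = 3.32 mg/L: μ = YkS/(K_s+S) = 0.382·8.35·3.32/(63.5+3.32) = 0.1585 d⁻¹.
1/θ_c = 0.1585 − 0.104 = 0.05448 d⁻¹, so θ_c = 18.35 d.

θ_c ≈ 18.4 d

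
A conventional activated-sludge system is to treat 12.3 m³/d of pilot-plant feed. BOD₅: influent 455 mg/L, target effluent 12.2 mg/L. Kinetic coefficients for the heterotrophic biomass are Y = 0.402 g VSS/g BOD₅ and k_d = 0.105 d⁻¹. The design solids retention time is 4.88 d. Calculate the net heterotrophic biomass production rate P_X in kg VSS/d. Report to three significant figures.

Correct the yield for decay: Y_obs = Y/(1 + k_d θ_c) = 0.402 / (1 + 0.105 × 4.88) = 0.402 / 1.512 = 0.2658.
ΔS = 455 − 12.2 = 442.8 mg/L, so the substrate removal rate is 12.3 × 442.8/1000 = 5.446 kg BOD₅/d.
Biomass produced: P_X = Y_obs·Q·ΔS = 0.2658 × 5.446 ≈ 1.448 kg VSS/d.

P_X ≈ 1.45 kg VSS/d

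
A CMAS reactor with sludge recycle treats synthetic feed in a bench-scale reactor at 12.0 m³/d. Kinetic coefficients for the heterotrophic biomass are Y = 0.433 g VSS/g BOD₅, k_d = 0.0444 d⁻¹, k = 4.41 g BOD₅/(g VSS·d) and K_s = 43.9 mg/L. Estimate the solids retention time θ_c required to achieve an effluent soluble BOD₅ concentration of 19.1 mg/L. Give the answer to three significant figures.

θ_c ≈ 1.87 d

Specific growth rate at S = 19.1 mg/L: μ = YkS/(K_s+S) = 0.433·4.41·19.1/(43.9+19.1) = 0.5789 d⁻¹.
Then 1/θ_c = μ − k_d = 0.5789 − 0.0444 = 0.5345 d⁻¹, giving θ_c = 1.871 d.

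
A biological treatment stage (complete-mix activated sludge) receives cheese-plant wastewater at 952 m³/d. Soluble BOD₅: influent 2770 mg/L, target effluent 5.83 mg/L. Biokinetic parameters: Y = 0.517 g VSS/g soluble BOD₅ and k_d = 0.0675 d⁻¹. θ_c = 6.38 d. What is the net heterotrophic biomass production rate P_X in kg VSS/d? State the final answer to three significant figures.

Observed yield with endogenous decay: Y_obs = Y / (1 + k_d·θ_c) = 0.517 / (1 + 0.0675 × 6.38) = 0.517 / 1.431 = 0.3614 g VSS/g soluble BOD₅.
Mass of soluble BOD₅ removed per day: Q(S₀ − S) = 952 × 2764 g/m³ = 2631 kg/d.
So the net sludge growth is P_X = 0.3614 × 2631 = 951.0 kg VSS/d.

P_X ≈ 951 kg VSS/d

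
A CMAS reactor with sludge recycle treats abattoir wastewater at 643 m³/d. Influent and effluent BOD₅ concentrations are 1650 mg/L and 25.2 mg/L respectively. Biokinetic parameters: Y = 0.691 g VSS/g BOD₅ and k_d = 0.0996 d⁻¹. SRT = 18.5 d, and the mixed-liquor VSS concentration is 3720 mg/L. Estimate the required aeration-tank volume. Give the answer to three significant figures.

Steady-state biomass mass balance: V·X·(1 + k_d·θ_c) = Y·Q·(S₀ − S)·θ_c, so V = 0.691 × 643 × (1650 − 25.2) × 18.5 / [3720 × (1 + 0.0996 × 18.5)] = 1.34×10^7 / 10574 = 1263 m³.

V ≈ 1260 m³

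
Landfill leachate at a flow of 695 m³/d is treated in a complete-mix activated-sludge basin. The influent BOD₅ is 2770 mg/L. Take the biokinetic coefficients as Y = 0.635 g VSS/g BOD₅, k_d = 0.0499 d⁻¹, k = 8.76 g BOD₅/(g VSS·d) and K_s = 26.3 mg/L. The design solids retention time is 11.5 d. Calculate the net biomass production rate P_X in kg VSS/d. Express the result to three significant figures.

Effluent substrate depends only on kinetics and SRT: S = K_s(1 + k_d θ_c) / [θ_c(Yk − k_d) − 1] = 26.3 × (1 + 0.0499 × 11.5) / [11.5 × (0.635 × 8.76 − 0.0499) − 1] = 41.39 / 62.40 = 0.6634 mg/L.
Correct the yield for decay: Y_obs = Y/(1 + k_d θ_c) = 0.635 / (1 + 0.0499 × 11.5) = 0.635 / 1.574 = 0.4035.
Mass of BOD₅ removed per day: Q(S₀ − S) = 695 × 2769 g/m³ = 1925 kg/d.
Biomass produced: P_X = Y_obs·Q·ΔS = 0.4035 × 1925 ≈ 776.6 kg VSS/d.

P_X ≈ 777 kg VSS/d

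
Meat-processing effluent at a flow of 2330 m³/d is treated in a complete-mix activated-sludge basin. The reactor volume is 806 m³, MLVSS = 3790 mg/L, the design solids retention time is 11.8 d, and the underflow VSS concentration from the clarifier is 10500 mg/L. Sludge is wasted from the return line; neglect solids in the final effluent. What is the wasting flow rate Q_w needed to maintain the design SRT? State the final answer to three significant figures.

Q_w ≈ 24.7 m³/d

Q_w = (V·X)/(θ_c X_r) = 806.0 × 3790 / (11.8 × 10500) = 24.65 m³/d.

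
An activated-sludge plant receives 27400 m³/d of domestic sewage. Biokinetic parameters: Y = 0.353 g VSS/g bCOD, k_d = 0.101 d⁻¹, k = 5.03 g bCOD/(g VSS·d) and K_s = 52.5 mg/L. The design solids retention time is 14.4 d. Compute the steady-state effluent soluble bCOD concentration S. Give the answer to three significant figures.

S ≈ 5.57 mg/L

Effluent substrate depends only on kinetics and SRT: S = K_s(1 + k_d θ_c) / [θ_c(Yk − k_d) − 1] = 52.5 × (1 + 0.101 × 14.4) / [14.4 × (0.353 × 5.03 − 0.101) − 1] = 128.9 / 23.11 = 5.575 mg/L.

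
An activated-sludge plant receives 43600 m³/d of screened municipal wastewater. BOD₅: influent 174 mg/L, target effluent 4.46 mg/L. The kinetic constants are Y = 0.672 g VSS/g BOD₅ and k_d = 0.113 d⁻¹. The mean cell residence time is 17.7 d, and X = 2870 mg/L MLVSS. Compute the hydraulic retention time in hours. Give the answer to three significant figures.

Steady-state biomass mass balance: V·X·(1 + k_d·θ_c) = Y·Q·(S₀ − S)·θ_c, so V = 0.672 × 43600 × (174 − 4.46) × 17.7 / [2870 × (1 + 0.113 × 17.7)] = 8.79×10^7 / 8610 = 10211 m³.
τ = V/Q = 10211/43600 = 0.2342 d, or 5.621 h.

τ ≈ 5.62 h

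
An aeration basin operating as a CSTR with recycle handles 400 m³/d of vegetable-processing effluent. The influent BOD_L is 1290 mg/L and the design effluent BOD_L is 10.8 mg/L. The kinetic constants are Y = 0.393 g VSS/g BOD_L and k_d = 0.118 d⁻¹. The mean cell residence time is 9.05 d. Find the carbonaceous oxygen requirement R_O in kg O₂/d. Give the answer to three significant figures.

R_O ≈ 374 kg O₂/d

Observed yield with endogenous decay: Y_obs = Y / (1 + k_d·θ_c) = 0.393 / (1 + 0.118 × 9.05) = 0.393 / 2.068 = 0.1900 g VSS/g BOD_L.
Mass of BOD_L removed per day: Q(S₀ − S) = 400 × 1279 g/m³ = 511.7 kg/d.
Biomass synthesised: P_X = Y_obs × 511.7 = 97.24 kg VSS/d.
R_O = Q·(S₀ − S) − 1.42·P_X = 511.7 − 1.42 × 97.24 = 373.6 kg O₂/d.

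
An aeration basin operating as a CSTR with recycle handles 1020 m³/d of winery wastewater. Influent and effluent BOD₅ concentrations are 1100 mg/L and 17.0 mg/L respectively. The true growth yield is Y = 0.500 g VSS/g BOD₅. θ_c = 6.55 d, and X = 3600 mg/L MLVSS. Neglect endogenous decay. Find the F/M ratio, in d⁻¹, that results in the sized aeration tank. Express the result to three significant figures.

With k_d = 0 the design equation reduces to V = Y Q (S₀−S) θ_c / X = 0.500 × 1020 × (1100 − 17.0) × 6.55 / 3600 = 1005 m³.
F/M = applied load / biomass = Q·S₀/(V·X) = 1020 × 1100 / (1005 × 3600) = 0.3101 d⁻¹.

F/M ≈ 0.310 d⁻¹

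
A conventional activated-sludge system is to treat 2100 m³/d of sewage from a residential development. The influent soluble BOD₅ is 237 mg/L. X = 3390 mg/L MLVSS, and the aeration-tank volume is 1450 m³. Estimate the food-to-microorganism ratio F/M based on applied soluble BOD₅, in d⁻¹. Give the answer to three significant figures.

F/M = applied load / biomass = Q·S₀/(V·X) = 2100 × 237 / (1450 × 3390) = 0.1013 d⁻¹.

F/M ≈ 0.101 d⁻¹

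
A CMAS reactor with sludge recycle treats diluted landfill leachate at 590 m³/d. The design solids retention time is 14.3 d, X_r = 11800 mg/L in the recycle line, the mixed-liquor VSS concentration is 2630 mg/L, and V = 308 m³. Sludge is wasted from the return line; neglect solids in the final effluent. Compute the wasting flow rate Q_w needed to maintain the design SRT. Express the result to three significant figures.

Wasting from the return line (neglecting effluent solids): Q_w = V·X / (θ_c·X_r) = 308.0 × 2630 / (14.3 × 11800) = 4.801 m³/d.

Q_w ≈ 4.80 m³/d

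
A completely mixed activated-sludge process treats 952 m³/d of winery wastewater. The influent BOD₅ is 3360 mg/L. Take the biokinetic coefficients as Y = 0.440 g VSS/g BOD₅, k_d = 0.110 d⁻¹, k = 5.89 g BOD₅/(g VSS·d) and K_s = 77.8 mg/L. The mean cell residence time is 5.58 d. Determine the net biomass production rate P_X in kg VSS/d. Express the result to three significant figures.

P_X ≈ 870 kg VSS/d

Effluent substrate depends only on kinetics and SRT: S = K_s(1 + k_d θ_c) / [θ_c(Yk − k_d) − 1] = 77.8 × (1 + 0.110 × 5.58) / [5.58 × (0.440 × 5.89 − 0.110) − 1] = 125.6 / 12.85 = 9.773 mg/L.
Observed yield with endogenous decay: Y_obs = Y / (1 + k_d·θ_c) = 0.440 / (1 + 0.110 × 5.58) = 0.440 / 1.614 = 0.2726 g VSS/g BOD₅.
Substrate removed = Q·(S₀ − S) = 952 m³/d × (3360 − 9.77) g/m³ = 3.19×10^6 g/d = 3189 kg/d.
So the net sludge growth is P_X = 0.2726 × 3189 = 869.6 kg VSS/d.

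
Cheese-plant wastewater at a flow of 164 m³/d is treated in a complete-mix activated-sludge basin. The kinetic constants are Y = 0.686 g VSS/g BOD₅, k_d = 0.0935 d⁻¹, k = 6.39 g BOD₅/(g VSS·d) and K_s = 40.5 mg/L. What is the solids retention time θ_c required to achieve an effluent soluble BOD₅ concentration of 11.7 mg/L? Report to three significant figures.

θ_c ≈ 1.12 d

Specific growth rate at S = 11.7 mg/L: μ = YkS/(K_s+S) = 0.686·6.39·11.7/(40.5+11.7) = 0.9825 d⁻¹.
1/θ_c = 0.9825 − 0.0935 = 0.8890 d⁻¹, so θ_c = 1.125 d.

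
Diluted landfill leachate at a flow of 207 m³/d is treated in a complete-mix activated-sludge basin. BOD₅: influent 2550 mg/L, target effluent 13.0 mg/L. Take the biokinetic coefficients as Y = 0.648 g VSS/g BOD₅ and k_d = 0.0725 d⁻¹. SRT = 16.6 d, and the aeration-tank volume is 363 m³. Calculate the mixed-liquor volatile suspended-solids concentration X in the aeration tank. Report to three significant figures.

X ≈ 7060 mg/L

From V·X·(1 + k_d·θ_c) = Y·Q·(S₀ − S)·θ_c: X = 0.648 × 207 × (2550 − 13.0) × 16.6 / [363 × (1 + 0.0725 × 16.6)] = 7062 mg/L.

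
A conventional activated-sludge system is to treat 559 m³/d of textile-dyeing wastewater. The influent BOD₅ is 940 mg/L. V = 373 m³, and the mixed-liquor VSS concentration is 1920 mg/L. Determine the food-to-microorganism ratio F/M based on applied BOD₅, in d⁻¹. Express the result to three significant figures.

F/M = applied load / biomass = Q·S₀/(V·X) = 559 × 940 / (373.0 × 1920) = 0.7337 d⁻¹.

F/M ≈ 0.734 d⁻¹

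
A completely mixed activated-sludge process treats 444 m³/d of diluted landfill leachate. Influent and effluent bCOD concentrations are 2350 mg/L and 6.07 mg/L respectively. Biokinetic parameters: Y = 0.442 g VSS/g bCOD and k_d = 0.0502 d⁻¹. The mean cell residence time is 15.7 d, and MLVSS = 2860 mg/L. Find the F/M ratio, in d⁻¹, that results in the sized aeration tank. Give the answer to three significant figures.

F/M ≈ 0.258 d⁻¹

From the SRT design equation V = Y Q (S₀−S) θ_c / [X (1 + k_d θ_c)] = 0.442 × 444 × (2350 − 6.07) × 15.7 / [2860 × (1 + 0.0502 × 15.7)] = 7.22×10^6 / 5114 = 1412 m³.
F/M = applied load / biomass = Q·S₀/(V·X) = 444 × 2350 / (1412 × 2860) = 0.2583 d⁻¹.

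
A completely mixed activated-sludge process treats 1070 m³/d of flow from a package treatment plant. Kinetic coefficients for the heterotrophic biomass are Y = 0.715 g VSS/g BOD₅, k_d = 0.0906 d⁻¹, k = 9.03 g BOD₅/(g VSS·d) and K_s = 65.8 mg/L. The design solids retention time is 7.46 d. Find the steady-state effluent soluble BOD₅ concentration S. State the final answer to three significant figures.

S ≈ 2.37 mg/L

For a completely mixed reactor with recycle the Lawrence–McCarty relation gives S = K_s·(1 + k_d·θ_c) / [θ_c·(Y·k − k_d) − 1] = 65.8 × (1 + 0.0906 × 7.46) / [7.46 × (0.715 × 9.03 − 0.0906) − 1] = 110.3 / 46.49 = 2.372 mg/L.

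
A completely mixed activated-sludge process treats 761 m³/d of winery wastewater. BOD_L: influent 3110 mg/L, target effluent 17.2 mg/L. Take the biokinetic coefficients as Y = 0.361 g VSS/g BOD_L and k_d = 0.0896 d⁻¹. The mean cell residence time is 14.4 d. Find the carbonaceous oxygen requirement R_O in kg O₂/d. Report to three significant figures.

Y_obs = Y / (1 + k_d θ_c) = 0.361 / (1 + 0.0896 × 14.4) = 0.361 / 2.290 = 0.1576.
ΔS = 3110 − 17.2 = 3093 mg/L, so the substrate removal rate is 761 × 3093/1000 = 2354 kg BOD_L/d.
P_X = Y_obs·Q·(S₀ − S) = 0.1576 × 2354 = 371.0 kg VSS/d.
R_O = Q·(S₀ − S) − 1.42·P_X = 2354 − 1.42 × 371.0 = 1827 kg O₂/d.

R_O ≈ 1830 kg O₂/d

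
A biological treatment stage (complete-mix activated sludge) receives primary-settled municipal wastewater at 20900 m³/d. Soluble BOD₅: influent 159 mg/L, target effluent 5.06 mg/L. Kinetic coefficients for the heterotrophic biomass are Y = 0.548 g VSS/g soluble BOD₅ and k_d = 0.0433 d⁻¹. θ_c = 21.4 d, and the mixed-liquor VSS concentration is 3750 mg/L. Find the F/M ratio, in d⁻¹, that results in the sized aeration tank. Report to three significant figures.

From the SRT design equation V = Y Q (S₀−S) θ_c / [X (1 + k_d θ_c)] = 0.548 × 20900 × (159 − 5.06) × 21.4 / [3750 × (1 + 0.0433 × 21.4)] = 3.77×10^7 / 7225 = 5222 m³.
F/M = applied load / biomass = Q·S₀/(V·X) = 20900 × 159 / (5222 × 3750) = 0.1697 d⁻¹.

F/M ≈ 0.170 d⁻¹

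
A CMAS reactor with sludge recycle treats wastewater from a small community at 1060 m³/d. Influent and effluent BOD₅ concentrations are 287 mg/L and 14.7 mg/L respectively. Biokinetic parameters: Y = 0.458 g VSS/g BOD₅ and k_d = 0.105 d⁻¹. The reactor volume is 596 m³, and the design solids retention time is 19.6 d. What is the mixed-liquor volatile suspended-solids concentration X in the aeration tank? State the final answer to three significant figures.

Solving the biomass balance for X: X = Y Q (S₀−S) θ_c / [V (1+k_d θ_c)] = 0.458 × 1060 × (287 − 14.7) × 19.6 / [596 × (1 + 0.105 × 19.6)] = 1422 mg/L.

X ≈ 1420 mg/L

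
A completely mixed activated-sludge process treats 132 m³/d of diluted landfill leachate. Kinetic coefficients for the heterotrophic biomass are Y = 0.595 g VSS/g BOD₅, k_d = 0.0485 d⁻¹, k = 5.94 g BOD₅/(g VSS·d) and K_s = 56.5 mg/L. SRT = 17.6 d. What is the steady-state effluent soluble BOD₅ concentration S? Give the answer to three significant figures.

S ≈ 1.74 mg/L

From the Monod/SRT balance for a CMAS, S = K_s·(1+k_d θ_c)/[θ_c·(Y k − k_d) − 1] = 56.5 × (1 + 0.0485 × 17.6) / [17.6 × (0.595 × 5.94 − 0.0485) − 1] = 104.7 / 60.35 = 1.735 mg/L.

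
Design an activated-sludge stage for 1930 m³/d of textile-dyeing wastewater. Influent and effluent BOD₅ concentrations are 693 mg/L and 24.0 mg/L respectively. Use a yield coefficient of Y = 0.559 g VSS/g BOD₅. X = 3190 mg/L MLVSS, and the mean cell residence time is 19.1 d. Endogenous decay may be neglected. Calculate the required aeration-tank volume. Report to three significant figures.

V·X = Y·Q·ΔS·θ_c gives V = 0.559 × 1930 × (693 − 24.0) × 19.1 / 3190 = 4322 m³.

V ≈ 4320 m³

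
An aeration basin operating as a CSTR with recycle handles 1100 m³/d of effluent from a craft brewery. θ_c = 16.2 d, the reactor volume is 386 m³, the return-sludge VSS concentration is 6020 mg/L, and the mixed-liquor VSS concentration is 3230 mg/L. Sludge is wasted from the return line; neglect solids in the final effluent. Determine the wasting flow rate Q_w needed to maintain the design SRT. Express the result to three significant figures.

Q_w ≈ 12.8 m³/d

Q_w = (V·X)/(θ_c X_r) = 386.0 × 3230 / (16.2 × 6020) = 12.78 m³/d.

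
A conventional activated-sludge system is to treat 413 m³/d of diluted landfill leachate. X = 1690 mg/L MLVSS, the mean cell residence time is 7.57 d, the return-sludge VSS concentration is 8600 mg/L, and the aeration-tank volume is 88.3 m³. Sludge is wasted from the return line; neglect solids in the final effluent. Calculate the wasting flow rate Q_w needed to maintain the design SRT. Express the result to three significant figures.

θ_c = V·X/(Q_w·X_r) when wasting from the recycle, so Q_w = V·X/(θ_c·X_r) = 88.30 × 1690 / (7.57 × 8600) = 2.292 m³/d.

Q_w ≈ 2.29 m³/d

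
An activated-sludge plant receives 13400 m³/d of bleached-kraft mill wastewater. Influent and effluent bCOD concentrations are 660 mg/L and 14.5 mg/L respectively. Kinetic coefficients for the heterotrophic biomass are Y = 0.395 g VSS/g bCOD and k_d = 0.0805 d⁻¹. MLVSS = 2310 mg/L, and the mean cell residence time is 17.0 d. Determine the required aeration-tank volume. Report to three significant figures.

V ≈ 10600 m³

Rearranging the biomass balance for a CMAS with decay, V = Y·Q·ΔS·θ_c / [X·(1+k_d θ_c)] = 0.395 × 13400 × (660 − 14.5) × 17.0 / [2310 × (1 + 0.0805 × 17.0)] = 5.81×10^7 / 5471 = 10616 m³.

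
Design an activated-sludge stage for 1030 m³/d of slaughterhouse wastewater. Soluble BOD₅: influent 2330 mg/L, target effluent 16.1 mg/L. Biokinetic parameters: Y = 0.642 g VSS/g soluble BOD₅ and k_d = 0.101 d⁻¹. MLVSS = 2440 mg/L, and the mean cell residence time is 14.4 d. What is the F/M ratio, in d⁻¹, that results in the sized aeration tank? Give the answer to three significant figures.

F/M ≈ 0.267 d⁻¹

Rearranging the biomass balance for a CMAS with decay, V = Y·Q·ΔS·θ_c / [X·(1+k_d θ_c)] = 0.642 × 1030 × (2330 − 16.1) × 14.4 / [2440 × (1 + 0.101 × 14.4)] = 2.2×10^7 / 5989 = 3679 m³.
Food-to-microorganism ratio F/M = Q S₀ / (V X) = 1030 × 2330 / (3679 × 2440) = 0.2673 d⁻¹.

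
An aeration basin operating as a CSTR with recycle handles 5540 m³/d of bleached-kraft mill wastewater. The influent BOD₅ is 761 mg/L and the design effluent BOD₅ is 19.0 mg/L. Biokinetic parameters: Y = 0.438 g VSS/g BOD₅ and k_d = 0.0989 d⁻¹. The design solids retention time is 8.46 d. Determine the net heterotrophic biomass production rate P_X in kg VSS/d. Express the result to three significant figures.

P_X ≈ 980 kg VSS/d

Observed yield with endogenous decay: Y_obs = Y / (1 + k_d·θ_c) = 0.438 / (1 + 0.0989 × 8.46) = 0.438 / 1.837 = 0.2385 g VSS/g BOD₅.
Mass of BOD₅ removed per day: Q(S₀ − S) = 5540 × 742.0 g/m³ = 4111 kg/d.
So the net sludge growth is P_X = 0.2385 × 4111 = 980.3 kg VSS/d.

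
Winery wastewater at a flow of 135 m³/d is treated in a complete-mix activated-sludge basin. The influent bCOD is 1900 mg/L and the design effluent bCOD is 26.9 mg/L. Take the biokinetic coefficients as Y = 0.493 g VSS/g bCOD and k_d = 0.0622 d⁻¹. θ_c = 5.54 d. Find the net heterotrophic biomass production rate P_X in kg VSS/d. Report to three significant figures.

P_X ≈ 92.7 kg VSS/d

The observed yield is Y_obs = Y/(1 + k_d·θ_c) = 0.493 / (1 + 0.0622 × 5.54) = 0.493 / 1.345 = 0.3667 g VSS per g bCOD removed.
ΔS = 1900 − 26.9 = 1873 mg/L, so the substrate removal rate is 135 × 1873/1000 = 252.9 kg bCOD/d.
Biomass produced: P_X = Y_obs·Q·ΔS = 0.3667 × 252.9 ≈ 92.72 kg VSS/d.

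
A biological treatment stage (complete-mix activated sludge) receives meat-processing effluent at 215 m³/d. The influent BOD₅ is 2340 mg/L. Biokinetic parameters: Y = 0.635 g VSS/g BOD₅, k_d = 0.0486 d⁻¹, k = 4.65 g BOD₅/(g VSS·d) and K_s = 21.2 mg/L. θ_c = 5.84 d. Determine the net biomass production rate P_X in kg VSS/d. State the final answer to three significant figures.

P_X ≈ 249 kg VSS/d

For a completely mixed reactor with recycle the Lawrence–McCarty relation gives S = K_s·(1 + k_d·θ_c) / [θ_c·(Y·k − k_d) − 1] = 21.2 × (1 + 0.0486 × 5.84) / [5.84 × (0.635 × 4.65 − 0.0486) − 1] = 27.22 / 15.96 = 1.705 mg/L.
Y_obs = Y / (1 + k_d θ_c) = 0.635 / (1 + 0.0486 × 5.84) = 0.635 / 1.284 = 0.4946.
ΔS = 2340 − 1.71 = 2338 mg/L, so the substrate removal rate is 215 × 2338/1000 = 502.7 kg BOD₅/d.
So the net sludge growth is P_X = 0.4946 × 502.7 = 248.7 kg VSS/d.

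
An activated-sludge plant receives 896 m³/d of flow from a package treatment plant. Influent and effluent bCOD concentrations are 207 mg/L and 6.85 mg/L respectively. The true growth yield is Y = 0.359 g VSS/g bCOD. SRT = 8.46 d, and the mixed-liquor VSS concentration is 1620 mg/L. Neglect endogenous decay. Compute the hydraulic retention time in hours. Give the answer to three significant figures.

τ ≈ 9.01 h

V·X = Y·Q·ΔS·θ_c gives V = 0.359 × 896 × (207 − 6.85) × 8.46 / 1620 = 336.2 m³.
HRT = V/Q = 336.2 m³ / 896 m³·d⁻¹ = 0.3752 d × 24 = 9.006 h.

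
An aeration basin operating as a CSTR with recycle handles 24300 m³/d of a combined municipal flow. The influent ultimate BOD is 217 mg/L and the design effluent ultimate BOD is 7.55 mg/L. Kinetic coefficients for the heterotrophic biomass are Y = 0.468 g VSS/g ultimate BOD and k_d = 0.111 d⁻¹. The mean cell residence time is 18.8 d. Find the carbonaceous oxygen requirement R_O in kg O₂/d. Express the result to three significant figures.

Observed yield with endogenous decay: Y_obs = Y / (1 + k_d·θ_c) = 0.468 / (1 + 0.111 × 18.8) = 0.468 / 3.087 = 0.1516 g VSS/g ultimate BOD.
Q·(S₀ − S) = 24300 × (217 − 7.55) × 10⁻³ = 5090 kg/d removed.
P_X = Y_obs·Q·(S₀ − S) = 0.1516 × 5090 = 771.7 kg VSS/d.
R_O = Q·(S₀ − S) − 1.42·P_X = 5090 − 1.42 × 771.7 = 3994 kg O₂/d.

R_O ≈ 3990 kg O₂/d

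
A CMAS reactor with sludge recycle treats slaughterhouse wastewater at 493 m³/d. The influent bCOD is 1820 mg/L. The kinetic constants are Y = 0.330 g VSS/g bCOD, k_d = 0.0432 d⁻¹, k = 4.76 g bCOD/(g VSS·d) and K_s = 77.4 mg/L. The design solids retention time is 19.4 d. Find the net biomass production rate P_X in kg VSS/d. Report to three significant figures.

Effluent substrate depends only on kinetics and SRT: S = K_s(1 + k_d θ_c) / [θ_c(Yk − k_d) − 1] = 77.4 × (1 + 0.0432 × 19.4) / [19.4 × (0.330 × 4.76 − 0.0432) − 1] = 142.3 / 28.64 = 4.968 mg/L.
The observed yield is Y_obs = Y/(1 + k_d·θ_c) = 0.330 / (1 + 0.0432 × 19.4) = 0.330 / 1.838 = 0.1795 g VSS per g bCOD removed.
Substrate removed = Q·(S₀ − S) = 493 m³/d × (1820 − 4.97) g/m³ = 8.95×10^5 g/d = 894.8 kg/d.
P_X = Y_obs · Q(S₀ − S) = 0.1795 × 894.8 = 160.6 kg VSS/d.

P_X ≈ 161 kg VSS/d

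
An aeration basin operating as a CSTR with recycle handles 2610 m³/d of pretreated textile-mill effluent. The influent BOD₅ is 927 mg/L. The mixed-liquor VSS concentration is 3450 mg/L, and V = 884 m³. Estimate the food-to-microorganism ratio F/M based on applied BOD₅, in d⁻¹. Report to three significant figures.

F/M ≈ 0.793 d⁻¹

F/M = Q·S₀ / (V·X) = 2610 × 927 / (884.0 × 3450) = 0.7933 g BOD₅·(g VSS·d)⁻¹.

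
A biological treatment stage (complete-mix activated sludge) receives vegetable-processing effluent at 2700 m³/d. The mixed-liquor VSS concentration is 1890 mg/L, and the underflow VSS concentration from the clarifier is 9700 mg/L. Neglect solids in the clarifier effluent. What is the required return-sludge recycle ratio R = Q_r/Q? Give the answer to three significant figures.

R = Q_r/Q = X/(X_r − X) = 1890 / (9700 − 1890) = 0.2420.

R ≈ 0.242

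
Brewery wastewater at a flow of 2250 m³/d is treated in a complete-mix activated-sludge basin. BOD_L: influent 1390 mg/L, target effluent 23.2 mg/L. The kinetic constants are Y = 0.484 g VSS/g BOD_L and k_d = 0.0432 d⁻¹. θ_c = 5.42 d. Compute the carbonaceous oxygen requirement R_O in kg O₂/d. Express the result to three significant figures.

Observed yield with endogenous decay: Y_obs = Y / (1 + k_d·θ_c) = 0.484 / (1 + 0.0432 × 5.42) = 0.484 / 1.234 = 0.3922 g VSS/g BOD_L.
Substrate removed = Q·(S₀ − S) = 2250 m³/d × (1390 − 23.2) g/m³ = 3.08×10^6 g/d = 3075 kg/d.
P_X = Y_obs·Q·(S₀ − S) = 0.3922 × 3075 = 1206 kg VSS/d.
R_O = Q·ΔS − 1.42 P_X = 3075 − 1713 = 1363 kg O₂/d.

R_O ≈ 1360 kg O₂/d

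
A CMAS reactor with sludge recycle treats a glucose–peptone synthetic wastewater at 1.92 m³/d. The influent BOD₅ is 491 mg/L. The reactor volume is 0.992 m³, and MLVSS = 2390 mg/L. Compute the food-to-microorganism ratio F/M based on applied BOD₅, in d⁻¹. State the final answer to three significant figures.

F/M ≈ 0.398 d⁻¹

F/M = applied load / biomass = Q·S₀/(V·X) = 1.92 × 491 / (0.9920 × 2390) = 0.3976 d⁻¹.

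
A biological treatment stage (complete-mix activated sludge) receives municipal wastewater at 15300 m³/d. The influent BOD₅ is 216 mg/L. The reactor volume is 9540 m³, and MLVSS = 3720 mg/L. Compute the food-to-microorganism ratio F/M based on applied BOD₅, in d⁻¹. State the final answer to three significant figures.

F/M = Q·S₀ / (V·X) = 15300 × 216 / (9540 × 3720) = 0.09312 g BOD₅·(g VSS·d)⁻¹.

F/M ≈ 0.0931 d⁻¹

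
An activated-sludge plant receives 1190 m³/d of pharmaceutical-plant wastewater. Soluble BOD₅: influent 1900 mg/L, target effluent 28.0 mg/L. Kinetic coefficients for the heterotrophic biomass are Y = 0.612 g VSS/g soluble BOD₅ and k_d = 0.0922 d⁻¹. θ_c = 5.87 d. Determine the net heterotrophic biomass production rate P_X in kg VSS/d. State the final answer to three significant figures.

P_X ≈ 885 kg VSS/d

Observed yield with endogenous decay: Y_obs = Y / (1 + k_d·θ_c) = 0.612 / (1 + 0.0922 × 5.87) = 0.612 / 1.541 = 0.3971 g VSS/g soluble BOD₅.
Mass of soluble BOD₅ removed per day: Q(S₀ − S) = 1190 × 1872 g/m³ = 2228 kg/d.
Net biomass production P_X = Y_obs × Q·(S₀ − S) = 0.3971 × 2228 = 884.6 kg VSS/d.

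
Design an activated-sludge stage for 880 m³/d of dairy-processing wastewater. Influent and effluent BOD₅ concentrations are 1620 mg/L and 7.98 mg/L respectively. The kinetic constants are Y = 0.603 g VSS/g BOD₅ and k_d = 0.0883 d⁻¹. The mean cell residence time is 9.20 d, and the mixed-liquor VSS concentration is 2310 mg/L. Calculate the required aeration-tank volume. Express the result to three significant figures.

V ≈ 1880 m³

Rearranging the biomass balance for a CMAS with decay, V = Y·Q·ΔS·θ_c / [X·(1+k_d θ_c)] = 0.603 × 880 × (1620 − 7.98) × 9.20 / [2310 × (1 + 0.0883 × 9.20)] = 7.87×10^6 / 4187 = 1880 m³.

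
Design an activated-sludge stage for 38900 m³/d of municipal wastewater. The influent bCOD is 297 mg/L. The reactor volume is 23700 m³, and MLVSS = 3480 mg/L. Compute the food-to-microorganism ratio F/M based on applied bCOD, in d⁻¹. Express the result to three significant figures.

F/M = Q·S₀ / (V·X) = 38900 × 297 / (23700 × 3480) = 0.1401 g bCOD·(g VSS·d)⁻¹.

F/M ≈ 0.140 d⁻¹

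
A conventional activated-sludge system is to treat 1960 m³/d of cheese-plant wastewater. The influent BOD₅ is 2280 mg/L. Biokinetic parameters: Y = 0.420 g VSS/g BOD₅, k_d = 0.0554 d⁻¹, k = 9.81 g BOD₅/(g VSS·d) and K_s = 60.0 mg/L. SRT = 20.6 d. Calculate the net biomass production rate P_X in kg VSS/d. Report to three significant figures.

Effluent substrate depends only on kinetics and SRT: S = K_s(1 + k_d θ_c) / [θ_c(Yk − k_d) − 1] = 60.0 × (1 + 0.0554 × 20.6) / [20.6 × (0.420 × 9.81 − 0.0554) − 1] = 128.5 / 82.73 = 1.553 mg/L.
Correct the yield for decay: Y_obs = Y/(1 + k_d θ_c) = 0.420 / (1 + 0.0554 × 20.6) = 0.420 / 2.141 = 0.1961.
Mass of BOD₅ removed per day: Q(S₀ − S) = 1960 × 2278 g/m³ = 4466 kg/d.
Net biomass production P_X = Y_obs × Q·(S₀ − S) = 0.1961 × 4466 = 876.0 kg VSS/d.

P_X ≈ 876 kg VSS/d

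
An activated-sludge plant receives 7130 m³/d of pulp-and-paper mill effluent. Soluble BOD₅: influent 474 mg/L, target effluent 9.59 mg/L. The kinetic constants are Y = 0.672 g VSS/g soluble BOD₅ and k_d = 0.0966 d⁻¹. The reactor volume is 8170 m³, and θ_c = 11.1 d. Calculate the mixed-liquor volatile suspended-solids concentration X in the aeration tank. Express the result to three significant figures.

X = Y·Q·ΔS·θ_c / [V·(1 + k_d θ_c)] = 0.672 × 7130 × (474 − 9.59) × 11.1 / [8170 × (1 + 0.0966 × 11.1)] = 1459 mg/L.

X ≈ 1460 mg/L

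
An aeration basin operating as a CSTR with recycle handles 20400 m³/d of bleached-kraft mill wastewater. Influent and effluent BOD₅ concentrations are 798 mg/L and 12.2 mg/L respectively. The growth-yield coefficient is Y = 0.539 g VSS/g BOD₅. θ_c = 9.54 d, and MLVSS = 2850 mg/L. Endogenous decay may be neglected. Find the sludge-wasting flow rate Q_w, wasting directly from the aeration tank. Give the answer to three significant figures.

Q_w ≈ 3030 m³/d

Biomass mass balance (decay neglected): V·X = Y·Q·(S₀ − S)·θ_c, so V = 0.539 × 20400 × (798 − 12.2) × 9.54 / 2850 = 28922 m³.
Wasting from the aeration tank: Q_w = V / θ_c = 28922 / 9.54 = 3032 m³/d.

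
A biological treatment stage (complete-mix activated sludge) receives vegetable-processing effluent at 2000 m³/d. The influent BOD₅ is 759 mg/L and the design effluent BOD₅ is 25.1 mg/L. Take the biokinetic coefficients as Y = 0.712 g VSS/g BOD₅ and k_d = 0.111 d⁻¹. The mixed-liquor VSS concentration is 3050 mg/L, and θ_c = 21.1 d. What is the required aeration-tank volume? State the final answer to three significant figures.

V ≈ 2160 m³

From the SRT design equation V = Y Q (S₀−S) θ_c / [X (1 + k_d θ_c)] = 0.712 × 2000 × (759 − 25.1) × 21.1 / [3050 × (1 + 0.111 × 21.1)] = 2.21×10^7 / 10193 = 2163 m³.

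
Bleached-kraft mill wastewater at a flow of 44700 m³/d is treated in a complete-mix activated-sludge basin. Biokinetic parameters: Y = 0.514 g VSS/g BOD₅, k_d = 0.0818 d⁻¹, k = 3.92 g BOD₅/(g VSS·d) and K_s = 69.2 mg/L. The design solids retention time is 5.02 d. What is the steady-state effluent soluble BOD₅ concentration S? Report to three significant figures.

Effluent substrate depends only on kinetics and SRT: S = K_s(1 + k_d θ_c) / [θ_c(Yk − k_d) − 1] = 69.2 × (1 + 0.0818 × 5.02) / [5.02 × (0.514 × 3.92 − 0.0818) − 1] = 97.62 / 8.704 = 11.21 mg/L.

S ≈ 11.2 mg/L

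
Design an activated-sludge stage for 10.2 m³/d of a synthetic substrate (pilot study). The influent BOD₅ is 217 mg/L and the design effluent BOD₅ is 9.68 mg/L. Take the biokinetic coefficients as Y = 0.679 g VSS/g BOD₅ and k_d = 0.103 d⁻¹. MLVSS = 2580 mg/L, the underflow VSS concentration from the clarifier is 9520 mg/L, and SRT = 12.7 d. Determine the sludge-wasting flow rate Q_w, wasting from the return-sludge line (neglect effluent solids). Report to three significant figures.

Q_w ≈ 0.0653 m³/d

Rearranging the biomass balance for a CMAS with decay, V = Y·Q·ΔS·θ_c / [X·(1+k_d θ_c)] = 0.679 × 10.2 × (217 − 9.68) × 12.7 / [2580 × (1 + 0.103 × 12.7)] = 1.82×10^4 / 5955 = 3.062 m³.
θ_c = V·X/(Q_w·X_r) when wasting from the recycle, so Q_w = V·X/(θ_c·X_r) = 3.062 × 2580 / (12.7 × 9520) = 0.06535 m³/d.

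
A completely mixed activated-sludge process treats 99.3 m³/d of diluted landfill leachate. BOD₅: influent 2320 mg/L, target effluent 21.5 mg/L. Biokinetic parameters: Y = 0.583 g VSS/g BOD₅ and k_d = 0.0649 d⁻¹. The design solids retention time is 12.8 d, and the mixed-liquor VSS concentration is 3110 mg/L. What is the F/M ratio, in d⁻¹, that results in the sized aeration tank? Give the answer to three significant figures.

Steady-state biomass mass balance: V·X·(1 + k_d·θ_c) = Y·Q·(S₀ − S)·θ_c, so V = 0.583 × 99.3 × (2320 − 21.5) × 12.8 / [3110 × (1 + 0.0649 × 12.8)] = 1.7×10^6 / 5694 = 299.2 m³.
Food-to-microorganism ratio F/M = Q S₀ / (V X) = 99.3 × 2320 / (299.2 × 3110) = 0.2476 d⁻¹.

F/M ≈ 0.248 d⁻¹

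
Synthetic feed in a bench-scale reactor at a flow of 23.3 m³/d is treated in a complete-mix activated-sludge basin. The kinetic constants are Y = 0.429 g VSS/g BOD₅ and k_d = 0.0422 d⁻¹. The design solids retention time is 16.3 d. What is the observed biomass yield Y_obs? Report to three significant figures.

Y_obs = Y / (1 + k_d θ_c) = 0.429 / (1 + 0.0422 × 16.3) = 0.429 / 1.688 = 0.2542.

Y_obs ≈ 0.254 g VSS/g BOD₅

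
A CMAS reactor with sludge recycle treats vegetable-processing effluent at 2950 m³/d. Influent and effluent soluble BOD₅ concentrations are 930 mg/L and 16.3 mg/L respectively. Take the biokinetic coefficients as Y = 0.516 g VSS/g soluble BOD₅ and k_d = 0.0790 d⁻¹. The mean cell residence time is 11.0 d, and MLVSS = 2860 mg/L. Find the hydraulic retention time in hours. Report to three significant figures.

Rearranging the biomass balance for a CMAS with decay, V = Y·Q·ΔS·θ_c / [X·(1+k_d θ_c)] = 0.516 × 2950 × (930 − 16.3) × 11.0 / [2860 × (1 + 0.0790 × 11.0)] = 1.53×10^7 / 5345 = 2862 m³.
Hydraulic retention time τ = V/Q = 2862 / 2950 = 0.9702 d = 23.29 h.

τ ≈ 23.3 h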